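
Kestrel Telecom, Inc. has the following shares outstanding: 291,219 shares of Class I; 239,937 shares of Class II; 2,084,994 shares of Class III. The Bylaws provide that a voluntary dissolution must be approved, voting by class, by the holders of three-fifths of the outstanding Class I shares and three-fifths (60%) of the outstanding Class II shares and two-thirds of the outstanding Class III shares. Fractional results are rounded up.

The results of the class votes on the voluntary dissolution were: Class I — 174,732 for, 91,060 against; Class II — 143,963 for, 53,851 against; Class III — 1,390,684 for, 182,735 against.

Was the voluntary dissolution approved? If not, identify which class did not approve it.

Class I: 3/5 of 291219 = 174731.40, rounded up to 174732; 174,732 required, 174,732 in favor — approved.
Class II: 3/5 of 239937 = 143962.20, rounded up to 143963; 143,963 required, 143,963 in favor — approved.
Class III: 2/3 of 2084994 = 1389996; 1,389,996 required, 1,390,684 in favor — approved.

Approved — every class gave the required vote.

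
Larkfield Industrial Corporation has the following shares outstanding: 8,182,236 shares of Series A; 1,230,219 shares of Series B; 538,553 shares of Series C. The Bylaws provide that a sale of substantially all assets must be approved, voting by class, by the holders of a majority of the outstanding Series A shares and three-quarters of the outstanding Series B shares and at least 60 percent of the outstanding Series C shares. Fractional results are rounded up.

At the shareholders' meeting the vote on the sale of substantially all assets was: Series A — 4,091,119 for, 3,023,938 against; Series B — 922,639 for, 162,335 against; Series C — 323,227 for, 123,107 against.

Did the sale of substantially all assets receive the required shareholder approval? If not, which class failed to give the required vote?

Series A: a majority of 8182236 is 4091119; 4,091,119 required, 4,091,119 in favor — approved.
Series B: 3/4 of 1230219 = 922664.25, rounded up to 922665; 922,665 required, 922,639 in favor — not approved.
Series C: 3/5 of 538553 = 323131.80, rounded up to 323132; 323,132 required, 323,227 in favor — approved.

Not approved — the Series B shares did not give the required vote.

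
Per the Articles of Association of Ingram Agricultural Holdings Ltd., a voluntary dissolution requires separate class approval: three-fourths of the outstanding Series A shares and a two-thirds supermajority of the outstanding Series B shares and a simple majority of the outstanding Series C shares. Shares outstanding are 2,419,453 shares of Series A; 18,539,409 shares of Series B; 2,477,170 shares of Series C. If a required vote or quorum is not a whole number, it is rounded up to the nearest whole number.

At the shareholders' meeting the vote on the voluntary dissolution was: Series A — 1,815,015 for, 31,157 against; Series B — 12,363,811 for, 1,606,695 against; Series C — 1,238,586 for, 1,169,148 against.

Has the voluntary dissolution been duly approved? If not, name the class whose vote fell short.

Approved — every class gave the required vote.

Series A: 3/4 of 2419453 = 1814589.75, rounded up to 1814590; 1,814,590 required, 1,815,015 in favor — approved.
Series B: 2/3 of 18539409 = 12359606; 12,359,606 required, 12,363,811 in favor — approved.
Series C: a majority of 2477170 is 1238586; 1,238,586 required, 1,238,586 in favor — approved.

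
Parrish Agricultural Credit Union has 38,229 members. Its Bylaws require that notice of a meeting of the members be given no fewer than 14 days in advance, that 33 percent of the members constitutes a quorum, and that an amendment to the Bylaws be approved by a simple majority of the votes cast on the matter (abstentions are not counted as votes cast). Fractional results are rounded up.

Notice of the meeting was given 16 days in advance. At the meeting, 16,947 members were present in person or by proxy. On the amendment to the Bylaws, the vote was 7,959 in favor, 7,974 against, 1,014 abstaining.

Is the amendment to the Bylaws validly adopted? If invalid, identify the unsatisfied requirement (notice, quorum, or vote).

Notice: 16 days given; 14 required. Satisfied.
Quorum: 33% of 38,229 = 12,615.57, rounded up to 12,616; 16,947 present. Satisfied.
Vote: requires a majority of the votes cast (16,947 − 1,014 abstaining = 15,933); a majority of 15933 is 7967, so 7,967 needed; 7,959 in favor. Not satisfied.

Invalid — vote requirement not satisfied.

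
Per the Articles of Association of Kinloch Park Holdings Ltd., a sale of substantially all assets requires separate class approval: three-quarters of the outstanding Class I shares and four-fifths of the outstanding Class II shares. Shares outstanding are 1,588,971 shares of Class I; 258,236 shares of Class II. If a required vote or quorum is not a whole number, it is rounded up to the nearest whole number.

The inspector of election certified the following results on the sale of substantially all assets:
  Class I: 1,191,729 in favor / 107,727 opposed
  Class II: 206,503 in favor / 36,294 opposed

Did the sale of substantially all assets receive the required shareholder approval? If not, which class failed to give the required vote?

Not approved — the Class II shares did not give the required vote.

Class I: 3/4 of 1588971 = 1191728.25, rounded up to 1191729; 1,191,729 required, 1,191,729 in favor — approved.
Class II: 4/5 of 258236 = 206588.80, rounded up to 206589; 206,589 required, 206,503 in favor — not approved.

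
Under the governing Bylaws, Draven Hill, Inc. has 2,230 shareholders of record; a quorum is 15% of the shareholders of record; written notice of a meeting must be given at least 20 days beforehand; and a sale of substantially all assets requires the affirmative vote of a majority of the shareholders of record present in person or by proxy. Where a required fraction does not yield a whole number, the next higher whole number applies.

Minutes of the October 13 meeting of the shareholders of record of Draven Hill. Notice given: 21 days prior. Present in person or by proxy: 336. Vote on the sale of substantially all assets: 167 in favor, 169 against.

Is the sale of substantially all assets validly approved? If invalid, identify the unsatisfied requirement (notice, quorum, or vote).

Notice: 21 days given; 20 required. Satisfied.
Quorum: 15% of 2,230 = 334.50, rounded up to 335; 336 present. Satisfied.
Vote: requires a majority of those present (336); a majority of 336 is 169, so 169 needed; 167 in favor. Not satisfied.

Invalid — vote requirement not satisfied.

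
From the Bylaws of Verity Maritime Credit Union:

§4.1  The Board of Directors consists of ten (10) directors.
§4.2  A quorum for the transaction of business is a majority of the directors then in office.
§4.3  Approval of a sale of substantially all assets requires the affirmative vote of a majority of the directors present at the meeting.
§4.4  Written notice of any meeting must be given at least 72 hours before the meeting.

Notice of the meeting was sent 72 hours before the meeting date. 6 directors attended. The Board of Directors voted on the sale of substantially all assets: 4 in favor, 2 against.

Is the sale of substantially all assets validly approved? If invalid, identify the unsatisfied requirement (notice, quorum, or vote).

Valid — all requirements satisfied.

Notice: 72 hours given; 72 required (72 ≥ 72). Satisfied.
Quorum: 6 present; quorum is 6. Satisfied.
Vote: the sale of substantially all assets requires a majority of the directors present (6). A majority of 6 is 4, so 4 affirmative votes are needed; 4 voted in favor. Satisfied.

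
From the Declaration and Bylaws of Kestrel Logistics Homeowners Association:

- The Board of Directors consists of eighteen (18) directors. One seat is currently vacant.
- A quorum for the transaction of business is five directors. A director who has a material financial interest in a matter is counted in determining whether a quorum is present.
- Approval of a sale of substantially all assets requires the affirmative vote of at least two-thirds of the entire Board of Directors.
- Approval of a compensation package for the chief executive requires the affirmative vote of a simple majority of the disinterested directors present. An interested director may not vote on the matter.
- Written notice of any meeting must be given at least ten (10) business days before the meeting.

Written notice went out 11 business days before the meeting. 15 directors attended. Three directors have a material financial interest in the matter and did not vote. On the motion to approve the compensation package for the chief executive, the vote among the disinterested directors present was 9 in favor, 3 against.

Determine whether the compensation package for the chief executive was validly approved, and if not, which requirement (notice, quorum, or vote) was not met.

Notice: 11 business days given; 10 required (11 ≥ 10). Satisfied.
Quorum: 15 present (interested directors count toward quorum); quorum is 5. Satisfied.
Vote: the compensation package for the chief executive requires a majority of the disinterested directors present (15 − 3 = 12). A majority of 12 is 7, so 7 affirmative votes are needed; 9 voted in favor. Satisfied.

Valid — all requirements satisfied.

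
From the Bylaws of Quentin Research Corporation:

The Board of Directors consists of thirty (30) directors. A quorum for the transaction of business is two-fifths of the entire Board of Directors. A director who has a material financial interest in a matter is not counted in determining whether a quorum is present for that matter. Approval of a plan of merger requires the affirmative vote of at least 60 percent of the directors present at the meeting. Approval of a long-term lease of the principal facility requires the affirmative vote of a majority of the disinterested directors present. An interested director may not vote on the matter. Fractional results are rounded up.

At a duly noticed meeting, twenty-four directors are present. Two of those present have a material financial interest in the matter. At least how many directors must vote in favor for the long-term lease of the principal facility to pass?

The long-term lease of the principal facility requires a majority of the disinterested directors present (24 − 2 = 22).
A majority of 22 is 12.

12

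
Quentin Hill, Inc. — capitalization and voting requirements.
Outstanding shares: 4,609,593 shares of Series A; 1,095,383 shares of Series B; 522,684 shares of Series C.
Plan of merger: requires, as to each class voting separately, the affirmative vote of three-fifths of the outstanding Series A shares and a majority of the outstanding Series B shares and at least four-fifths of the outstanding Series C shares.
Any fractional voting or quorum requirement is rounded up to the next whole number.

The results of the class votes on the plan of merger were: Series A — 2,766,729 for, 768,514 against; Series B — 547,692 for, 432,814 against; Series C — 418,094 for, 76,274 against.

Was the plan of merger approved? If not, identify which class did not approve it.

Series A: 3/5 of 4609593 = 2765755.80, rounded up to 2765756; 2,765,756 required, 2,766,729 in favor — approved.
Series B: a majority of 1095383 is 547692; 547,692 required, 547,692 in favor — approved.
Series C: 4/5 of 522684 = 418147.20, rounded up to 418148; 418,148 required, 418,094 in favor — not approved.

Not approved — the Series C shares did not give the required vote.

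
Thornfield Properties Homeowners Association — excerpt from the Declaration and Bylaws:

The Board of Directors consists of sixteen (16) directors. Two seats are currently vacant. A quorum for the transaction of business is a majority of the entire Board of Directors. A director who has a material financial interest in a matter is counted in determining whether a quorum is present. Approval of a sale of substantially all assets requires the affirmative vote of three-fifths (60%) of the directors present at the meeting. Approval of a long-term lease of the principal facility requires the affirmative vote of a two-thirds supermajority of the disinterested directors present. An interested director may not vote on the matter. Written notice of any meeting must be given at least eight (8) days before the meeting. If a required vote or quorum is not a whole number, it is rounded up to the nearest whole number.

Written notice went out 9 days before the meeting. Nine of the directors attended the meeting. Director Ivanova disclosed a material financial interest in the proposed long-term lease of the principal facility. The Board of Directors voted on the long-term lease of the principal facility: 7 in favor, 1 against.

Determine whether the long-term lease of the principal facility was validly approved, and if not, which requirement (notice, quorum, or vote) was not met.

Notice: 9 days given; 8 required (9 ≥ 8). Satisfied.
Quorum: 9 present (interested directors count toward quorum); quorum is 9. Satisfied.
Vote: the long-term lease of the principal facility requires two-thirds of the disinterested directors present (9 − 1 = 8). 2/3 of 8 = 5.33, rounded up to 6, so 6 affirmative votes are needed; 7 voted in favor. Satisfied.

Valid — all requirements satisfied.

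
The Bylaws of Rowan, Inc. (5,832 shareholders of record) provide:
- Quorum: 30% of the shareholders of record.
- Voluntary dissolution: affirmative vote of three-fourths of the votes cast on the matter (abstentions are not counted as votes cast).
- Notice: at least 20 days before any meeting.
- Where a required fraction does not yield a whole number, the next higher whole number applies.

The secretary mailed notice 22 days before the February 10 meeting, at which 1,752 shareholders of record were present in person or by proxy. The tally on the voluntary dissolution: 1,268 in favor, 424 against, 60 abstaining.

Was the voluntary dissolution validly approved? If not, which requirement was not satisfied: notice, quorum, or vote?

Invalid — vote requirement not satisfied.

Notice: 22 days given; 20 required. Satisfied.
Quorum: 30% of 5,832 = 1,749.60, rounded up to 1,750; 1,752 present. Satisfied.
Vote: requires three-fourths of the votes cast (1,752 − 60 abstaining = 1,692); 3/4 of 1692 = 1269, so 1,269 needed; 1,268 in favor. Not satisfied.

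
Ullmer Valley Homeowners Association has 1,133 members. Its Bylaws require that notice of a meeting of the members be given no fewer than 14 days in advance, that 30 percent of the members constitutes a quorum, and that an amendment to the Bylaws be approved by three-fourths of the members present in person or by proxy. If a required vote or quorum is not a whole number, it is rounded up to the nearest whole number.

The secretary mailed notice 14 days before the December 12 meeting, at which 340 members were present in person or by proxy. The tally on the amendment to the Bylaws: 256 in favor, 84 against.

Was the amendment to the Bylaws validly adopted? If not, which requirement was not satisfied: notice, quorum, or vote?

Notice: 14 days given; 14 required. Satisfied.
Quorum: 30% of 1,133 = 339.90, rounded up to 340; 340 present. Satisfied.
Vote: requires three-fourths of those present (340); 3/4 of 340 = 255, so 255 needed; 256 in favor. Satisfied.

Valid — all requirements satisfied.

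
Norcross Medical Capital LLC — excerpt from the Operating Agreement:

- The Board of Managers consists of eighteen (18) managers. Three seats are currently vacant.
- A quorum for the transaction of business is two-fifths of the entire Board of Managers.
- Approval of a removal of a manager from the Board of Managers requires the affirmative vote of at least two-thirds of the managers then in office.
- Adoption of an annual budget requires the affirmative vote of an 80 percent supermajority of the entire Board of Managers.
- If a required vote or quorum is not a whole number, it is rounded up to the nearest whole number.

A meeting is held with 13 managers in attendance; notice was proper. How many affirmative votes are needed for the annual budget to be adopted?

15

The annual budget requires four-fifths of the entire Board of Managers (18).
4/5 of 18 = 14.40, rounded up to 15.
(Only 13 can vote, so the annual budget cannot pass at this meeting, but the required vote is still 15.)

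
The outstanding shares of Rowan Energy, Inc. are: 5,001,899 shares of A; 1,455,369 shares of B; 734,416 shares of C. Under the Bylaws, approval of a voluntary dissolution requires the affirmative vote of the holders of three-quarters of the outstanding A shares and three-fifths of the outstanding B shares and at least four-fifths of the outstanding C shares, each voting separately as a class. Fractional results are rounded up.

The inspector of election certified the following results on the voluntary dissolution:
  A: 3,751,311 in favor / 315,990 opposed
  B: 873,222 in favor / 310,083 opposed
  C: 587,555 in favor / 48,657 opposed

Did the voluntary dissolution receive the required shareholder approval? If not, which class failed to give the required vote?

A: 3/4 of 5001899 = 3751424.25, rounded up to 3751425; 3,751,425 required, 3,751,311 in favor — not approved.
B: 3/5 of 1455369 = 873221.40, rounded up to 873222; 873,222 required, 873,222 in favor — approved.
C: 4/5 of 734416 = 587532.80, rounded up to 587533; 587,533 required, 587,555 in favor — approved.

Not approved — the A shares did not give the required vote.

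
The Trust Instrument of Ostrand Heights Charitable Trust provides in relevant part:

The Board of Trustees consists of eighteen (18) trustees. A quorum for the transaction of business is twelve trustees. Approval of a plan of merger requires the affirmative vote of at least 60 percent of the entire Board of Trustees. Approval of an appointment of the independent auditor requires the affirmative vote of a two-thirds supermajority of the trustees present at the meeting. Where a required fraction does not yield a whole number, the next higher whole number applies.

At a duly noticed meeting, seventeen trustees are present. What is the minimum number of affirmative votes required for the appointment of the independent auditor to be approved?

12

The appointment of the independent auditor requires two-thirds of the trustees present (17).
2/3 of 17 = 11.33, rounded up to 12.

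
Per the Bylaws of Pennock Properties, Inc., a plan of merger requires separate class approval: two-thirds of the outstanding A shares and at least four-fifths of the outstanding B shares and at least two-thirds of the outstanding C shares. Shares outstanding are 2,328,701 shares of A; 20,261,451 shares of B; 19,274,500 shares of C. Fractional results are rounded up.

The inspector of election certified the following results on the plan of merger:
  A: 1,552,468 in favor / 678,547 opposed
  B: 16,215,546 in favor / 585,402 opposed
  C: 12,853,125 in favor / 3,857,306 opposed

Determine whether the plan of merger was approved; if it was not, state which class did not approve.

A: 2/3 of 2328701 = 1552467.33, rounded up to 1552468; 1,552,468 required, 1,552,468 in favor — approved.
B: 4/5 of 20261451 = 16209160.80, rounded up to 16209161; 16,209,161 required, 16,215,546 in favor — approved.
C: 2/3 of 19274500 = 12849666.67, rounded up to 12849667; 12,849,667 required, 12,853,125 in favor — approved.

Approved — every class gave the required vote.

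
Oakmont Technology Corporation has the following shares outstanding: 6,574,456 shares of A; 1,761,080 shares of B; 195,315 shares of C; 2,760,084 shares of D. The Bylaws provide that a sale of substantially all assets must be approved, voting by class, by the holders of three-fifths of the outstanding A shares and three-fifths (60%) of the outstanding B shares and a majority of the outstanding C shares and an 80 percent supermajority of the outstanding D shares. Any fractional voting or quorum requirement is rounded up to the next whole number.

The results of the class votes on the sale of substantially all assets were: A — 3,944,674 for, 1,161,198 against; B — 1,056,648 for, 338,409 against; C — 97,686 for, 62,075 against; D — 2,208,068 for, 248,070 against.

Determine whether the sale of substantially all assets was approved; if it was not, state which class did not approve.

A: 3/5 of 6574456 = 3944673.60, rounded up to 3944674; 3,944,674 required, 3,944,674 in favor — approved.
B: 3/5 of 1761080 = 1056648; 1,056,648 required, 1,056,648 in favor — approved.
C: a majority of 195315 is 97658; 97,658 required, 97,686 in favor — approved.
D: 4/5 of 2760084 = 2208067.20, rounded up to 2208068; 2,208,068 required, 2,208,068 in favor — approved.

Approved — every class gave the required vote.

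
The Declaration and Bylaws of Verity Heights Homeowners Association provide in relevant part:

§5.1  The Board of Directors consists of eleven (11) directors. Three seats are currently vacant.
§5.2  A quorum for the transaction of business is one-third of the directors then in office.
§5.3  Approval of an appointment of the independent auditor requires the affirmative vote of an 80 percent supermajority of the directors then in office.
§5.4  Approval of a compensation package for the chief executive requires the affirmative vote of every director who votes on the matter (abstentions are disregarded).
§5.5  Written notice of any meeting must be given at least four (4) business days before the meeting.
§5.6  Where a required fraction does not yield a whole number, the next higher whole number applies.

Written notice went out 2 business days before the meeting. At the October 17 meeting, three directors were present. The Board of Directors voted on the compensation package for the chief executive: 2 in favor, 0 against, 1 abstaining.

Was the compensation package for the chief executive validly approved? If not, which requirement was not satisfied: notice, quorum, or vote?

Invalid — notice requirement not satisfied.

Notice: 2 business days given; 4 required (2 < 4). Not satisfied.
Quorum: 3 present; quorum is 3. Satisfied.
Vote: the compensation package for the chief executive requires the unanimous vote of the votes cast (3 present − 1 abstaining = 2). Unanimous means all 2, so 2 affirmative votes are needed; 2 voted in favor. Satisfied.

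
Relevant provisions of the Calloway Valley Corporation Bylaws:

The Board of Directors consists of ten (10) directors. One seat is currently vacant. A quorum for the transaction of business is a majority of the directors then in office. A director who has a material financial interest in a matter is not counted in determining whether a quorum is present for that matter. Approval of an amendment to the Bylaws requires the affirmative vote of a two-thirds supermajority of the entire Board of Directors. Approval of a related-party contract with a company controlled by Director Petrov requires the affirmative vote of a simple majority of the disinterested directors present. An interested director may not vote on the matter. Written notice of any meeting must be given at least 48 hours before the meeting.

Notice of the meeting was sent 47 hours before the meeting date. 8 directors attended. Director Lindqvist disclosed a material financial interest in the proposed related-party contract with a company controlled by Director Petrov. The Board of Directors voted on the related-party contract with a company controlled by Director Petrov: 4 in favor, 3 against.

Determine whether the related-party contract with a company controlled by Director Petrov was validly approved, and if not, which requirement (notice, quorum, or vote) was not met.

Invalid — notice requirement not satisfied.

Notice: 47 hours given; 48 required (47 < 48). Not satisfied.
Quorum: 8 present, but the 1 interested director does not count, leaving 7. Quorum is 5. Satisfied.
Vote: the related-party contract with a company controlled by Director Petrov requires a majority of the disinterested directors present (8 − 1 = 7). A majority of 7 is 4, so 4 affirmative votes are needed; 4 voted in favor. Satisfied.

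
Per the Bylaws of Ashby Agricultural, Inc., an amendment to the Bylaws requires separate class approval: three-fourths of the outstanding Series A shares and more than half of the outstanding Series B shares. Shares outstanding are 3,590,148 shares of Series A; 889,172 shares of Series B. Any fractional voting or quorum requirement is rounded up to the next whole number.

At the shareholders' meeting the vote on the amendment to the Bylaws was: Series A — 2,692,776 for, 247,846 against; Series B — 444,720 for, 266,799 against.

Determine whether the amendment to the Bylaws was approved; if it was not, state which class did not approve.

Series A: 3/4 of 3590148 = 2692611; 2,692,611 required, 2,692,776 in favor — approved.
Series B: a majority of 889172 is 444587; 444,587 required, 444,720 in favor — approved.

Approved — every class gave the required vote.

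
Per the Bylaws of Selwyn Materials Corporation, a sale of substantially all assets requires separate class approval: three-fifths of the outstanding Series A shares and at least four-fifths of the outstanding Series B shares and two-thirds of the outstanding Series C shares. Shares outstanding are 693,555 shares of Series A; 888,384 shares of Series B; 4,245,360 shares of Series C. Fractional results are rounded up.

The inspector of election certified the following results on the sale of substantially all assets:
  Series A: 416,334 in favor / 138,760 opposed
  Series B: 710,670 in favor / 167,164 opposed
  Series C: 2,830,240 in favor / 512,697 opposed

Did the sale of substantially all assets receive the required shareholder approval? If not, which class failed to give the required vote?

Series A: 3/5 of 693555 = 416133; 416,133 required, 416,334 in favor — approved.
Series B: 4/5 of 888384 = 710707.20, rounded up to 710708; 710,708 required, 710,670 in favor — not approved.
Series C: 2/3 of 4245360 = 2830240; 2,830,240 required, 2,830,240 in favor — approved.

Not approved — the Series B shares did not give the required vote.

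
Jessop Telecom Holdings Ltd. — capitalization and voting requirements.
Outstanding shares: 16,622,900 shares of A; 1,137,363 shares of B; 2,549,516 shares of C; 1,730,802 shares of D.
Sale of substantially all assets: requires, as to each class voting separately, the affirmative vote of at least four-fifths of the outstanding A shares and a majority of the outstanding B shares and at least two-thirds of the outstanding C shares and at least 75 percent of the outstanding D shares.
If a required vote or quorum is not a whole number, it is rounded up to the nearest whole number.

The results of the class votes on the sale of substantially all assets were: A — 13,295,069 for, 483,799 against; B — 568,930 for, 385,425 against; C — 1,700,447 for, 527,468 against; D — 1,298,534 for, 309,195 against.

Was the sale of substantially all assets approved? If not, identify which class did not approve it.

A: 4/5 of 16622900 = 13298320; 13,298,320 required, 13,295,069 in favor — not approved.
B: a majority of 1137363 is 568682; 568,682 required, 568,930 in favor — approved.
C: 2/3 of 2549516 = 1699677.33, rounded up to 1699678; 1,699,678 required, 1,700,447 in favor — approved.
D: 3/4 of 1730802 = 1298101.50, rounded up to 1298102; 1,298,102 required, 1,298,534 in favor — approved.

Not approved — the A shares did not give the required vote.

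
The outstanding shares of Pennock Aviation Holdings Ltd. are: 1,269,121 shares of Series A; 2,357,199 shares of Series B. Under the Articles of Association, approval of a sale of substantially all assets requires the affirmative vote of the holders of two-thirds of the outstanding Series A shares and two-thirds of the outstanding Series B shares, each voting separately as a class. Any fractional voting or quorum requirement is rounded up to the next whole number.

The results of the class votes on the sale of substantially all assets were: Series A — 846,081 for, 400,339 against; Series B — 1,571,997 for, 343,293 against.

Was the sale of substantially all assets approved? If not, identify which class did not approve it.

Series A: 2/3 of 1269121 = 846080.67, rounded up to 846081; 846,081 required, 846,081 in favor — approved.
Series B: 2/3 of 2357199 = 1571466; 1,571,466 required, 1,571,997 in favor — approved.

Approved — every class gave the required vote.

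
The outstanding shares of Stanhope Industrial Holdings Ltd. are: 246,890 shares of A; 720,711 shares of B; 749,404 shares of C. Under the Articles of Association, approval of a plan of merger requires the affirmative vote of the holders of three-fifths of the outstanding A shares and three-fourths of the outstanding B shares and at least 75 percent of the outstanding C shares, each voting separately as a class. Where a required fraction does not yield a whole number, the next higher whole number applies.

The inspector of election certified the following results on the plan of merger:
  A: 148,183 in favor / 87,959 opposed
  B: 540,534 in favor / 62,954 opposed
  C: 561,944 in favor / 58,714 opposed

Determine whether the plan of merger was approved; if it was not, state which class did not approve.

A: 3/5 of 246890 = 148134; 148,134 required, 148,183 in favor — approved.
B: 3/4 of 720711 = 540533.25, rounded up to 540534; 540,534 required, 540,534 in favor — approved.
C: 3/4 of 749404 = 562053; 562,053 required, 561,944 in favor — not approved.

Not approved — the C shares did not give the required vote.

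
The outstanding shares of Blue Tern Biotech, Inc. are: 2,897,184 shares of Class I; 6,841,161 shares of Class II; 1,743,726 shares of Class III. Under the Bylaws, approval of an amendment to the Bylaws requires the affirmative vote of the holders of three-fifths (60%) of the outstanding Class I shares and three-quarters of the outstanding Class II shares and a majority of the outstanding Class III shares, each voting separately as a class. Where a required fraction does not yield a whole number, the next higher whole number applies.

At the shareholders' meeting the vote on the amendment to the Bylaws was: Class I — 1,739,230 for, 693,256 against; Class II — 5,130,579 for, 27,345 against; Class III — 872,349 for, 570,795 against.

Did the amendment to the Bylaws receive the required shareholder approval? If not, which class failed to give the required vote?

Class I: 3/5 of 2897184 = 1738310.40, rounded up to 1738311; 1,738,311 required, 1,739,230 in favor — approved.
Class II: 3/4 of 6841161 = 5130870.75, rounded up to 5130871; 5,130,871 required, 5,130,579 in favor — not approved.
Class III: a majority of 1743726 is 871864; 871,864 required, 872,349 in favor — approved.

Not approved — the Class II shares did not give the required vote.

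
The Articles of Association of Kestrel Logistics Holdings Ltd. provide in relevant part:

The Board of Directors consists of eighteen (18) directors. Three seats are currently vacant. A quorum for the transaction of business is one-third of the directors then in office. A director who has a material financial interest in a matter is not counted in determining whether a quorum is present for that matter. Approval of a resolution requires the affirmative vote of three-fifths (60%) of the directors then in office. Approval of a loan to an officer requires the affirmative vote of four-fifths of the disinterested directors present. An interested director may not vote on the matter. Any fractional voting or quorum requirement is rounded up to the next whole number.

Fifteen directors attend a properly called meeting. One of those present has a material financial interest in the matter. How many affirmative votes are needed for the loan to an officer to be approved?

12

The loan to an officer requires four-fifths of the disinterested directors present (15 − 1 = 14).
4/5 of 14 = 11.20, rounded up to 12.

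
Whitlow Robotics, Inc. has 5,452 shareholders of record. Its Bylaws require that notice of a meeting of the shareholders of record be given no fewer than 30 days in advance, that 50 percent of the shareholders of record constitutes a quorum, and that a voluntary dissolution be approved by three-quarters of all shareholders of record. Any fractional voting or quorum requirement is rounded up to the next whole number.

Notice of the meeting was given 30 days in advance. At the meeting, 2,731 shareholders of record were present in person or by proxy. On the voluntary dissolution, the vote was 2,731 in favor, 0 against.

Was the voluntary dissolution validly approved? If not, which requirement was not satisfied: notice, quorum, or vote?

Notice: 30 days given; 30 required. Satisfied.
Quorum: 50% of 5,452 = 2,726; 2,731 present. Satisfied.
Vote: requires three-fourths of all shareholders of record (5,452); 3/4 of 5452 = 4089, so 4,089 needed; 2,731 in favor. Not satisfied.

Invalid — vote requirement not satisfied.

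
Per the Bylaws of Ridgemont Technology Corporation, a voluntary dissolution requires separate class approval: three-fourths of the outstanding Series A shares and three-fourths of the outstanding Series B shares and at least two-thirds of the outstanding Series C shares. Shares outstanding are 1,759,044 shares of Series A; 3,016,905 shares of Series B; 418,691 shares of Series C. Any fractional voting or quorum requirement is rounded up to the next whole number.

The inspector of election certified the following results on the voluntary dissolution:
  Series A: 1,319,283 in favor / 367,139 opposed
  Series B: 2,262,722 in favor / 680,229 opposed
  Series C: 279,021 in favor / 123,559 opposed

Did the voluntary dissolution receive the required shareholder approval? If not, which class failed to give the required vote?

Not approved — the Series C shares did not give the required vote.

Series A: 3/4 of 1759044 = 1319283; 1,319,283 required, 1,319,283 in favor — approved.
Series B: 3/4 of 3016905 = 2262678.75, rounded up to 2262679; 2,262,679 required, 2,262,722 in favor — approved.
Series C: 2/3 of 418691 = 279127.33, rounded up to 279128; 279,128 required, 279,021 in favor — not approved.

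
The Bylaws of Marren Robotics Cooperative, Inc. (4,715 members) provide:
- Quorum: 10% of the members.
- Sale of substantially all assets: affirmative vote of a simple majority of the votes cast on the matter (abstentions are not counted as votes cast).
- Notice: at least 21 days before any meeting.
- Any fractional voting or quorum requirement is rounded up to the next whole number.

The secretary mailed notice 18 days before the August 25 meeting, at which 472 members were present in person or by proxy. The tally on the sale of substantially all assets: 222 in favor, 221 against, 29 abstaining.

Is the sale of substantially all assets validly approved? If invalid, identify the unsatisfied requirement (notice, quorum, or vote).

Notice: 18 days given; 21 required. Not satisfied.
Quorum: 10% of 4,715 = 471.50, rounded up to 472; 472 present. Satisfied.
Vote: requires a majority of the votes cast (472 − 29 abstaining = 443); a majority of 443 is 222, so 222 needed; 222 in favor. Satisfied.

Invalid — notice requirement not satisfied.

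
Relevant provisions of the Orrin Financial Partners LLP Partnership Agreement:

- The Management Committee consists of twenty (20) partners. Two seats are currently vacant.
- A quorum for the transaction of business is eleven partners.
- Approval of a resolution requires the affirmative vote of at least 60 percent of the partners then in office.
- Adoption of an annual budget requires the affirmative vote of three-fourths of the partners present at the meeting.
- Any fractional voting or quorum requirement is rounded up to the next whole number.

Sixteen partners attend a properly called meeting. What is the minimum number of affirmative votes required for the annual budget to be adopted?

12

The annual budget requires three-fourths of the partners present (16).
3/4 of 16 = 12.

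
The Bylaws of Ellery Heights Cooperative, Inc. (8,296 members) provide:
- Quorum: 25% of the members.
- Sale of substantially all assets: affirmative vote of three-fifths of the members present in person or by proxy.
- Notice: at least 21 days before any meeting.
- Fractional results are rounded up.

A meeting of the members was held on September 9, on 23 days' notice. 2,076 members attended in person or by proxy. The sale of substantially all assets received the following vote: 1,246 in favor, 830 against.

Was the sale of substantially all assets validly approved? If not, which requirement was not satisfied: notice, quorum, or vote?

Notice: 23 days given; 21 required. Satisfied.
Quorum: 25% of 8,296 = 2,074; 2,076 present. Satisfied.
Vote: requires three-fifths of those present (2,076); 3/5 of 2076 = 1245.60, rounded up to 1246, so 1,246 needed; 1,246 in favor. Satisfied.

Valid — all requirements satisfied.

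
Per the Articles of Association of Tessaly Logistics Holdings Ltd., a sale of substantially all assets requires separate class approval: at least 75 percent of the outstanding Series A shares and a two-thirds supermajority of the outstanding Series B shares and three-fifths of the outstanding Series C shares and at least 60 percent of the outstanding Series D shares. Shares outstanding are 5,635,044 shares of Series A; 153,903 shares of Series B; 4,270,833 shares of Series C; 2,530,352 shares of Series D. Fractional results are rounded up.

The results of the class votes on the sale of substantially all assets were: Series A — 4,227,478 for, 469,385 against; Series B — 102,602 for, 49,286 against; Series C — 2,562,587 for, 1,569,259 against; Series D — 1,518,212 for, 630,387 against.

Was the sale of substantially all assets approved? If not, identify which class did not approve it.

Series A: 3/4 of 5635044 = 4226283; 4,226,283 required, 4,227,478 in favor — approved.
Series B: 2/3 of 153903 = 102602; 102,602 required, 102,602 in favor — approved.
Series C: 3/5 of 4270833 = 2562499.80, rounded up to 2562500; 2,562,500 required, 2,562,587 in favor — approved.
Series D: 3/5 of 2530352 = 1518211.20, rounded up to 1518212; 1,518,212 required, 1,518,212 in favor — approved.

Approved — every class gave the required vote.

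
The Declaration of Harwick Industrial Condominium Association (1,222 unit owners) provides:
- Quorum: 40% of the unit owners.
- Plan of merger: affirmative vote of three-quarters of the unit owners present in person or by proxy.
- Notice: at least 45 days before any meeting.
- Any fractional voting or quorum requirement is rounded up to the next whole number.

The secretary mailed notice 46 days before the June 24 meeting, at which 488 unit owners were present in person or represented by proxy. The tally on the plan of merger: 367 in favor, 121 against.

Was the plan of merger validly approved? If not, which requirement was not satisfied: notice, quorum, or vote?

Invalid — quorum requirement not satisfied.

Notice: 46 days given; 45 required. Satisfied.
Quorum: 40% of 1,222 = 488.80, rounded up to 489; 488 present. Not satisfied.
Vote: requires three-fourths of those present (488); 3/4 of 488 = 366, so 366 needed; 367 in favor. Satisfied.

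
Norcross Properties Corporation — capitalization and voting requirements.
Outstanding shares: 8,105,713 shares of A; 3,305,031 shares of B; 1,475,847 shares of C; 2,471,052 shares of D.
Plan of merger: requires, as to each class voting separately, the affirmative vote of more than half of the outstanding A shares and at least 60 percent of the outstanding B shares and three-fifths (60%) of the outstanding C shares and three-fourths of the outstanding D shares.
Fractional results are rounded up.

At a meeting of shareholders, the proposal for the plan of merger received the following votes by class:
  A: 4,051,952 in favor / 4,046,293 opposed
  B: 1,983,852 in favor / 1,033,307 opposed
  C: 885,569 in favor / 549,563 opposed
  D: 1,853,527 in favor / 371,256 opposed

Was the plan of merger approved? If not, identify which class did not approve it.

A: a majority of 8105713 is 4052857; 4,052,857 required, 4,051,952 in favor — not approved.
B: 3/5 of 3305031 = 1983018.60, rounded up to 1983019; 1,983,019 required, 1,983,852 in favor — approved.
C: 3/5 of 1475847 = 885508.20, rounded up to 885509; 885,509 required, 885,569 in favor — approved.
D: 3/4 of 2471052 = 1853289; 1,853,289 required, 1,853,527 in favor — approved.

Not approved — the A shares did not give the required vote.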